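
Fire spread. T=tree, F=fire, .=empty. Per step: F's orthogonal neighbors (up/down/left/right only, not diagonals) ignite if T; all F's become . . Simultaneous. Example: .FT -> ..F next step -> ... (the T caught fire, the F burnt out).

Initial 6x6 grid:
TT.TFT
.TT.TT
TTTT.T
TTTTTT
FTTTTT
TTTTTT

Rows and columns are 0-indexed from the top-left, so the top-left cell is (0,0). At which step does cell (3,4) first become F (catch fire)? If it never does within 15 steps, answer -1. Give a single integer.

Step 1: cell (3,4)='T' (+6 fires, +2 burnt)
Step 2: cell (3,4)='T' (+5 fires, +6 burnt)
Step 3: cell (3,4)='T' (+5 fires, +5 burnt)
Step 4: cell (3,4)='T' (+6 fires, +5 burnt)
Step 5: cell (3,4)='F' (+6 fires, +6 burnt)
  -> target ignites at step 5
Step 6: cell (3,4)='.' (+2 fires, +6 burnt)
Step 7: cell (3,4)='.' (+0 fires, +2 burnt)
  fire out at step 7

5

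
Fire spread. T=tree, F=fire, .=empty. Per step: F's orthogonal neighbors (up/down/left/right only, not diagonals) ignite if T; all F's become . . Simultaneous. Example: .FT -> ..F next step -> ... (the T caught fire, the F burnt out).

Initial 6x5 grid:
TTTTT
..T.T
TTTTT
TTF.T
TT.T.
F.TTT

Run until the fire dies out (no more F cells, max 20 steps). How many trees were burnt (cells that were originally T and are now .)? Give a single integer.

Answer: 17

Derivation:
Step 1: +3 fires, +2 burnt (F count now 3)
Step 2: +5 fires, +3 burnt (F count now 5)
Step 3: +3 fires, +5 burnt (F count now 3)
Step 4: +4 fires, +3 burnt (F count now 4)
Step 5: +2 fires, +4 burnt (F count now 2)
Step 6: +0 fires, +2 burnt (F count now 0)
Fire out after step 6
Initially T: 21, now '.': 26
Total burnt (originally-T cells now '.'): 17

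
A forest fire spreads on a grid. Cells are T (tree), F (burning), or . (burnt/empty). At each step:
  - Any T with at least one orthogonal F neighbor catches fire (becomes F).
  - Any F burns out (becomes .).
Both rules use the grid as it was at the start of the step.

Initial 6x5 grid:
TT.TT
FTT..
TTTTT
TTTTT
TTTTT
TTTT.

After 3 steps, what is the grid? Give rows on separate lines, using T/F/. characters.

Step 1: 3 trees catch fire, 1 burn out
  FT.TT
  .FT..
  FTTTT
  TTTTT
  TTTTT
  TTTT.
Step 2: 4 trees catch fire, 3 burn out
  .F.TT
  ..F..
  .FTTT
  FTTTT
  TTTTT
  TTTT.
Step 3: 3 trees catch fire, 4 burn out
  ...TT
  .....
  ..FTT
  .FTTT
  FTTTT
  TTTT.

...TT
.....
..FTT
.FTTT
FTTTT
TTTT.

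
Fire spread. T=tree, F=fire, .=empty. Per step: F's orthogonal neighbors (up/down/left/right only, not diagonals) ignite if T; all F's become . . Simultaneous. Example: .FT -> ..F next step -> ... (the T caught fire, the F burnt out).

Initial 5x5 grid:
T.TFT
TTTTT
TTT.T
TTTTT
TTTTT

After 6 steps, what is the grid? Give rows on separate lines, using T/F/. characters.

Step 1: 3 trees catch fire, 1 burn out
  T.F.F
  TTTFT
  TTT.T
  TTTTT
  TTTTT
Step 2: 2 trees catch fire, 3 burn out
  T....
  TTF.F
  TTT.T
  TTTTT
  TTTTT
Step 3: 3 trees catch fire, 2 burn out
  T....
  TF...
  TTF.F
  TTTTT
  TTTTT
Step 4: 4 trees catch fire, 3 burn out
  T....
  F....
  TF...
  TTFTF
  TTTTT
Step 5: 6 trees catch fire, 4 burn out
  F....
  .....
  F....
  TF.F.
  TTFTF
Step 6: 3 trees catch fire, 6 burn out
  .....
  .....
  .....
  F....
  TF.F.

.....
.....
.....
F....
TF.F.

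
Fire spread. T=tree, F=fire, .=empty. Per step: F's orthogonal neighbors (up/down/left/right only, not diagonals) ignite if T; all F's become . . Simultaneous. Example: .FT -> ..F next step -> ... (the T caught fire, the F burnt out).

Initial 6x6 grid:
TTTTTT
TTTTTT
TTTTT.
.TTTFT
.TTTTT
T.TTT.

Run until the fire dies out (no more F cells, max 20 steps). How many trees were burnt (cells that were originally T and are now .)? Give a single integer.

Answer: 29

Derivation:
Step 1: +4 fires, +1 burnt (F count now 4)
Step 2: +6 fires, +4 burnt (F count now 6)
Step 3: +7 fires, +6 burnt (F count now 7)
Step 4: +6 fires, +7 burnt (F count now 6)
Step 5: +3 fires, +6 burnt (F count now 3)
Step 6: +2 fires, +3 burnt (F count now 2)
Step 7: +1 fires, +2 burnt (F count now 1)
Step 8: +0 fires, +1 burnt (F count now 0)
Fire out after step 8
Initially T: 30, now '.': 35
Total burnt (originally-T cells now '.'): 29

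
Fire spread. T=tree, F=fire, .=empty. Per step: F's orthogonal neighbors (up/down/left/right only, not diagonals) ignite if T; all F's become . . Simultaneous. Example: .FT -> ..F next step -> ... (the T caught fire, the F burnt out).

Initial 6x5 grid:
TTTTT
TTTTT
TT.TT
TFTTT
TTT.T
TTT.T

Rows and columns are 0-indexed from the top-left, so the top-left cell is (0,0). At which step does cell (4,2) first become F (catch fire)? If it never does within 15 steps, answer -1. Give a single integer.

Step 1: cell (4,2)='T' (+4 fires, +1 burnt)
Step 2: cell (4,2)='F' (+6 fires, +4 burnt)
  -> target ignites at step 2
Step 3: cell (4,2)='.' (+7 fires, +6 burnt)
Step 4: cell (4,2)='.' (+5 fires, +7 burnt)
Step 5: cell (4,2)='.' (+3 fires, +5 burnt)
Step 6: cell (4,2)='.' (+1 fires, +3 burnt)
Step 7: cell (4,2)='.' (+0 fires, +1 burnt)
  fire out at step 7

2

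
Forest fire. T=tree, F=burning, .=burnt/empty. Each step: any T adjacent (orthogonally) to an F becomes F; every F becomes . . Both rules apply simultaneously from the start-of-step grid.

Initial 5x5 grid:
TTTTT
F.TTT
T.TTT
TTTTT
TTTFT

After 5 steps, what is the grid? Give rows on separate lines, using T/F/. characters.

Step 1: 5 trees catch fire, 2 burn out
  FTTTT
  ..TTT
  F.TTT
  TTTFT
  TTF.F
Step 2: 6 trees catch fire, 5 burn out
  .FTTT
  ..TTT
  ..TFT
  FTF.F
  TF...
Step 3: 6 trees catch fire, 6 burn out
  ..FTT
  ..TFT
  ..F.F
  .F...
  F....
Step 4: 3 trees catch fire, 6 burn out
  ...FT
  ..F.F
  .....
  .....
  .....
Step 5: 1 trees catch fire, 3 burn out
  ....F
  .....
  .....
  .....
  .....

....F
.....
.....
.....
.....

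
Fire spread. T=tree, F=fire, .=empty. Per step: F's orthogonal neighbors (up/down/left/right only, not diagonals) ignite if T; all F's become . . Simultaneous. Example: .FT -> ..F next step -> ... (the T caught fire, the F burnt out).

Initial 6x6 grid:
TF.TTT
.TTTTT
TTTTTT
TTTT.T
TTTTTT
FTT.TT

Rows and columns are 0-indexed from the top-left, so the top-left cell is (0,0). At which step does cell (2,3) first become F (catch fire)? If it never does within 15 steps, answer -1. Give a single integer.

Step 1: cell (2,3)='T' (+4 fires, +2 burnt)
Step 2: cell (2,3)='T' (+5 fires, +4 burnt)
Step 3: cell (2,3)='T' (+5 fires, +5 burnt)
Step 4: cell (2,3)='F' (+5 fires, +5 burnt)
  -> target ignites at step 4
Step 5: cell (2,3)='.' (+5 fires, +5 burnt)
Step 6: cell (2,3)='.' (+4 fires, +5 burnt)
Step 7: cell (2,3)='.' (+2 fires, +4 burnt)
Step 8: cell (2,3)='.' (+0 fires, +2 burnt)
  fire out at step 8

4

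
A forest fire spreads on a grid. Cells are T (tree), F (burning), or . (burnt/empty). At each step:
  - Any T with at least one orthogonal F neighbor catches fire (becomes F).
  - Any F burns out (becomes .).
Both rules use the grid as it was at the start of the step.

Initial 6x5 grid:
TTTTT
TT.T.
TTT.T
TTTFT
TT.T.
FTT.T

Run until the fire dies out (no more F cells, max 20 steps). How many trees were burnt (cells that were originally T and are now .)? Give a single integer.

Step 1: +5 fires, +2 burnt (F count now 5)
Step 2: +6 fires, +5 burnt (F count now 6)
Step 3: +2 fires, +6 burnt (F count now 2)
Step 4: +2 fires, +2 burnt (F count now 2)
Step 5: +2 fires, +2 burnt (F count now 2)
Step 6: +1 fires, +2 burnt (F count now 1)
Step 7: +1 fires, +1 burnt (F count now 1)
Step 8: +2 fires, +1 burnt (F count now 2)
Step 9: +0 fires, +2 burnt (F count now 0)
Fire out after step 9
Initially T: 22, now '.': 29
Total burnt (originally-T cells now '.'): 21

Answer: 21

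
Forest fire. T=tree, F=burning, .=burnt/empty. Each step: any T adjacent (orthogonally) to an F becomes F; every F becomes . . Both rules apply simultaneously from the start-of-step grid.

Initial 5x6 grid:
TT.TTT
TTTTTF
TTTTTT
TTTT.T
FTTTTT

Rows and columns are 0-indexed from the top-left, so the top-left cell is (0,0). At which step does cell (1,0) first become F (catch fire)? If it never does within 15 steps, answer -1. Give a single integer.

Step 1: cell (1,0)='T' (+5 fires, +2 burnt)
Step 2: cell (1,0)='T' (+7 fires, +5 burnt)
Step 3: cell (1,0)='F' (+8 fires, +7 burnt)
  -> target ignites at step 3
Step 4: cell (1,0)='.' (+5 fires, +8 burnt)
Step 5: cell (1,0)='.' (+1 fires, +5 burnt)
Step 6: cell (1,0)='.' (+0 fires, +1 burnt)
  fire out at step 6

3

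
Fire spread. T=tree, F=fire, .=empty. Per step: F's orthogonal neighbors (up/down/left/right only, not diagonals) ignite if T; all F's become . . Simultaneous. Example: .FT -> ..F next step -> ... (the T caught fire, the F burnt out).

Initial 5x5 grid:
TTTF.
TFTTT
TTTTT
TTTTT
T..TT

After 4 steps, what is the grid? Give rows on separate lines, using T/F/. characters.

Step 1: 6 trees catch fire, 2 burn out
  TFF..
  F.FFT
  TFTTT
  TTTTT
  T..TT
Step 2: 6 trees catch fire, 6 burn out
  F....
  ....F
  F.FFT
  TFTTT
  T..TT
Step 3: 4 trees catch fire, 6 burn out
  .....
  .....
  ....F
  F.FFT
  T..TT
Step 4: 3 trees catch fire, 4 burn out
  .....
  .....
  .....
  ....F
  F..FT

.....
.....
.....
....F
F..FT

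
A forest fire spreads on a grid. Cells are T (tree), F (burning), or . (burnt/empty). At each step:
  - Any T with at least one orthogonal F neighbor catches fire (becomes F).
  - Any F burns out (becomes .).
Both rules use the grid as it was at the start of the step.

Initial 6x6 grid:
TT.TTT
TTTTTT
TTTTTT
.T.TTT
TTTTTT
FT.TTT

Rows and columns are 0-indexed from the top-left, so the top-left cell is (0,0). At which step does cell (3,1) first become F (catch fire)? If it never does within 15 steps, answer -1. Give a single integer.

Step 1: cell (3,1)='T' (+2 fires, +1 burnt)
Step 2: cell (3,1)='T' (+1 fires, +2 burnt)
Step 3: cell (3,1)='F' (+2 fires, +1 burnt)
  -> target ignites at step 3
Step 4: cell (3,1)='.' (+2 fires, +2 burnt)
Step 5: cell (3,1)='.' (+6 fires, +2 burnt)
Step 6: cell (3,1)='.' (+7 fires, +6 burnt)
Step 7: cell (3,1)='.' (+5 fires, +7 burnt)
Step 8: cell (3,1)='.' (+3 fires, +5 burnt)
Step 9: cell (3,1)='.' (+2 fires, +3 burnt)
Step 10: cell (3,1)='.' (+1 fires, +2 burnt)
Step 11: cell (3,1)='.' (+0 fires, +1 burnt)
  fire out at step 11

3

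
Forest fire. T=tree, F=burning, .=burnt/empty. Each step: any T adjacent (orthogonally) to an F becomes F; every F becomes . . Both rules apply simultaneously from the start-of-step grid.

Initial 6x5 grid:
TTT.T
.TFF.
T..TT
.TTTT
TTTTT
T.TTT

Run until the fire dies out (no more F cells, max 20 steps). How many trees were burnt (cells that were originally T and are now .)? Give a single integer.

Answer: 19

Derivation:
Step 1: +3 fires, +2 burnt (F count now 3)
Step 2: +3 fires, +3 burnt (F count now 3)
Step 3: +4 fires, +3 burnt (F count now 4)
Step 4: +4 fires, +4 burnt (F count now 4)
Step 5: +3 fires, +4 burnt (F count now 3)
Step 6: +1 fires, +3 burnt (F count now 1)
Step 7: +1 fires, +1 burnt (F count now 1)
Step 8: +0 fires, +1 burnt (F count now 0)
Fire out after step 8
Initially T: 21, now '.': 28
Total burnt (originally-T cells now '.'): 19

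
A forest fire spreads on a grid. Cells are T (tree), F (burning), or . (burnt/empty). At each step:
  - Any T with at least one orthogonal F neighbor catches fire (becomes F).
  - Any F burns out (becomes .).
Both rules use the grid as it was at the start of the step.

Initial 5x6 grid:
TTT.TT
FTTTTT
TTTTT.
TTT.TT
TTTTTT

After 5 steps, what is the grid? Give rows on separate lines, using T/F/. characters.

Step 1: 3 trees catch fire, 1 burn out
  FTT.TT
  .FTTTT
  FTTTT.
  TTT.TT
  TTTTTT
Step 2: 4 trees catch fire, 3 burn out
  .FT.TT
  ..FTTT
  .FTTT.
  FTT.TT
  TTTTTT
Step 3: 5 trees catch fire, 4 burn out
  ..F.TT
  ...FTT
  ..FTT.
  .FT.TT
  FTTTTT
Step 4: 4 trees catch fire, 5 burn out
  ....TT
  ....FT
  ...FT.
  ..F.TT
  .FTTTT
Step 5: 4 trees catch fire, 4 burn out
  ....FT
  .....F
  ....F.
  ....TT
  ..FTTT

....FT
.....F
....F.
....TT
..FTTT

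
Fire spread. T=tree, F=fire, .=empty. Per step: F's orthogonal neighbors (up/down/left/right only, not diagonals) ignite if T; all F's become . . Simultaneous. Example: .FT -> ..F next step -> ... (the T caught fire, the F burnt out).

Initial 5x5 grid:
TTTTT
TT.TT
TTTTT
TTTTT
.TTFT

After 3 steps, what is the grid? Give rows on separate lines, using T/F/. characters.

Step 1: 3 trees catch fire, 1 burn out
  TTTTT
  TT.TT
  TTTTT
  TTTFT
  .TF.F
Step 2: 4 trees catch fire, 3 burn out
  TTTTT
  TT.TT
  TTTFT
  TTF.F
  .F...
Step 3: 4 trees catch fire, 4 burn out
  TTTTT
  TT.FT
  TTF.F
  TF...
  .....

TTTTT
TT.FT
TTF.F
TF...
.....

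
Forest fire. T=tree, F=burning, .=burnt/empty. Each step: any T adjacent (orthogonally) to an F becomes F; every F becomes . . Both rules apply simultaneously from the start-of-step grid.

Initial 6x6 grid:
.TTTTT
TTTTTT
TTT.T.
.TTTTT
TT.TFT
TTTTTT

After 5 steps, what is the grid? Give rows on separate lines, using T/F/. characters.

Step 1: 4 trees catch fire, 1 burn out
  .TTTTT
  TTTTTT
  TTT.T.
  .TTTFT
  TT.F.F
  TTTTFT
Step 2: 5 trees catch fire, 4 burn out
  .TTTTT
  TTTTTT
  TTT.F.
  .TTF.F
  TT....
  TTTF.F
Step 3: 3 trees catch fire, 5 burn out
  .TTTTT
  TTTTFT
  TTT...
  .TF...
  TT....
  TTF...
Step 4: 6 trees catch fire, 3 burn out
  .TTTFT
  TTTF.F
  TTF...
  .F....
  TT....
  TF....
Step 5: 6 trees catch fire, 6 burn out
  .TTF.F
  TTF...
  TF....
  ......
  TF....
  F.....

.TTF.F
TTF...
TF....
......
TF....
F.....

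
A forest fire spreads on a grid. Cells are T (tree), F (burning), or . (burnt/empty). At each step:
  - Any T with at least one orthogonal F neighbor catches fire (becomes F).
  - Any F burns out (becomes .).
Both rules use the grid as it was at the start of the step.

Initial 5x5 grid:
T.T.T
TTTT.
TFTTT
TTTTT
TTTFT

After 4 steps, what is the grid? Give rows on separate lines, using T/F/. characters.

Step 1: 7 trees catch fire, 2 burn out
  T.T.T
  TFTT.
  F.FTT
  TFTFT
  TTF.F
Step 2: 7 trees catch fire, 7 burn out
  T.T.T
  F.FT.
  ...FT
  F.F.F
  TF...
Step 3: 5 trees catch fire, 7 burn out
  F.F.T
  ...F.
  ....F
  .....
  F....
Step 4: 0 trees catch fire, 5 burn out
  ....T
  .....
  .....
  .....
  .....

....T
.....
.....
.....
.....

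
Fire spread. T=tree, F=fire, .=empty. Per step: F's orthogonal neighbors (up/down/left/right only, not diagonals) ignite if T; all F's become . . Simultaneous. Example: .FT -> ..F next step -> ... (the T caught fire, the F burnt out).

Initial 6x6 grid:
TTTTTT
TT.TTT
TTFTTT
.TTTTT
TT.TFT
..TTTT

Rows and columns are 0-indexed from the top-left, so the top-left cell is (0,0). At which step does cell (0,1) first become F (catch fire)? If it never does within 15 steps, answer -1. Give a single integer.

Step 1: cell (0,1)='T' (+7 fires, +2 burnt)
Step 2: cell (0,1)='T' (+9 fires, +7 burnt)
Step 3: cell (0,1)='F' (+7 fires, +9 burnt)
  -> target ignites at step 3
Step 4: cell (0,1)='.' (+5 fires, +7 burnt)
Step 5: cell (0,1)='.' (+1 fires, +5 burnt)
Step 6: cell (0,1)='.' (+0 fires, +1 burnt)
  fire out at step 6

3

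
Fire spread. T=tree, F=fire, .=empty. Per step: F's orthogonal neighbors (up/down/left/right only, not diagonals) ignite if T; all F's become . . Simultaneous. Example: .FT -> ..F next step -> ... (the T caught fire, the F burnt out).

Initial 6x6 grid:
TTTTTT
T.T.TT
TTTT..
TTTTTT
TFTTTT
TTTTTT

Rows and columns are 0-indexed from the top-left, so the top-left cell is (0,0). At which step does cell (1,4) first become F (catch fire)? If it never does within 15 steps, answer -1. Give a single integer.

Step 1: cell (1,4)='T' (+4 fires, +1 burnt)
Step 2: cell (1,4)='T' (+6 fires, +4 burnt)
Step 3: cell (1,4)='T' (+5 fires, +6 burnt)
Step 4: cell (1,4)='T' (+6 fires, +5 burnt)
Step 5: cell (1,4)='T' (+4 fires, +6 burnt)
Step 6: cell (1,4)='T' (+2 fires, +4 burnt)
Step 7: cell (1,4)='T' (+1 fires, +2 burnt)
Step 8: cell (1,4)='F' (+2 fires, +1 burnt)
  -> target ignites at step 8
Step 9: cell (1,4)='.' (+1 fires, +2 burnt)
Step 10: cell (1,4)='.' (+0 fires, +1 burnt)
  fire out at step 10

8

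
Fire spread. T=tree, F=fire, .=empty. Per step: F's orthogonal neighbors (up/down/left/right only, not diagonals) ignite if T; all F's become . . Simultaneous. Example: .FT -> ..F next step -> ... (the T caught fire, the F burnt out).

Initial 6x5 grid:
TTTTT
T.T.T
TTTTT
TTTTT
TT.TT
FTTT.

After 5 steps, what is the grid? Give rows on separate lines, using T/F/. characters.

Step 1: 2 trees catch fire, 1 burn out
  TTTTT
  T.T.T
  TTTTT
  TTTTT
  FT.TT
  .FTT.
Step 2: 3 trees catch fire, 2 burn out
  TTTTT
  T.T.T
  TTTTT
  FTTTT
  .F.TT
  ..FT.
Step 3: 3 trees catch fire, 3 burn out
  TTTTT
  T.T.T
  FTTTT
  .FTTT
  ...TT
  ...F.
Step 4: 4 trees catch fire, 3 burn out
  TTTTT
  F.T.T
  .FTTT
  ..FTT
  ...FT
  .....
Step 5: 4 trees catch fire, 4 burn out
  FTTTT
  ..T.T
  ..FTT
  ...FT
  ....F
  .....

FTTTT
..T.T
..FTT
...FT
....F
.....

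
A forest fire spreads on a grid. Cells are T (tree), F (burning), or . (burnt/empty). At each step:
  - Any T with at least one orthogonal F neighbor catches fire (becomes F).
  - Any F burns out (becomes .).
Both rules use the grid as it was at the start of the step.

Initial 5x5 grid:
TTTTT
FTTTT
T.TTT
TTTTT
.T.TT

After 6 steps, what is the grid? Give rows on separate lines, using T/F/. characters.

Step 1: 3 trees catch fire, 1 burn out
  FTTTT
  .FTTT
  F.TTT
  TTTTT
  .T.TT
Step 2: 3 trees catch fire, 3 burn out
  .FTTT
  ..FTT
  ..TTT
  FTTTT
  .T.TT
Step 3: 4 trees catch fire, 3 burn out
  ..FTT
  ...FT
  ..FTT
  .FTTT
  .T.TT
Step 4: 5 trees catch fire, 4 burn out
  ...FT
  ....F
  ...FT
  ..FTT
  .F.TT
Step 5: 3 trees catch fire, 5 burn out
  ....F
  .....
  ....F
  ...FT
  ...TT
Step 6: 2 trees catch fire, 3 burn out
  .....
  .....
  .....
  ....F
  ...FT

.....
.....
.....
....F
...FT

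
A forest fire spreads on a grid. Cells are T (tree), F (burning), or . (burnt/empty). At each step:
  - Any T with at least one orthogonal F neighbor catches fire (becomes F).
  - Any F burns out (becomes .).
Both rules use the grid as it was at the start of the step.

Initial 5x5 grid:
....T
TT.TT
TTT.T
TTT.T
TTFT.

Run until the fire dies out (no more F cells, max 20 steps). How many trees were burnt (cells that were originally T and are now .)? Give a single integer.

Step 1: +3 fires, +1 burnt (F count now 3)
Step 2: +3 fires, +3 burnt (F count now 3)
Step 3: +2 fires, +3 burnt (F count now 2)
Step 4: +2 fires, +2 burnt (F count now 2)
Step 5: +1 fires, +2 burnt (F count now 1)
Step 6: +0 fires, +1 burnt (F count now 0)
Fire out after step 6
Initially T: 16, now '.': 20
Total burnt (originally-T cells now '.'): 11

Answer: 11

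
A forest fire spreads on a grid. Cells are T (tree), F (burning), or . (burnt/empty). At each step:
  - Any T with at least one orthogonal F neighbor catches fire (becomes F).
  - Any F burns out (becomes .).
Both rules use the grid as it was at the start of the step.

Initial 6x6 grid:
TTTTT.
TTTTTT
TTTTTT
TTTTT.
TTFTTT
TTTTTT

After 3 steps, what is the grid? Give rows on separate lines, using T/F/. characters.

Step 1: 4 trees catch fire, 1 burn out
  TTTTT.
  TTTTTT
  TTTTTT
  TTFTT.
  TF.FTT
  TTFTTT
Step 2: 7 trees catch fire, 4 burn out
  TTTTT.
  TTTTTT
  TTFTTT
  TF.FT.
  F...FT
  TF.FTT
Step 3: 8 trees catch fire, 7 burn out
  TTTTT.
  TTFTTT
  TF.FTT
  F...F.
  .....F
  F...FT

TTTTT.
TTFTTT
TF.FTT
F...F.
.....F
F...FT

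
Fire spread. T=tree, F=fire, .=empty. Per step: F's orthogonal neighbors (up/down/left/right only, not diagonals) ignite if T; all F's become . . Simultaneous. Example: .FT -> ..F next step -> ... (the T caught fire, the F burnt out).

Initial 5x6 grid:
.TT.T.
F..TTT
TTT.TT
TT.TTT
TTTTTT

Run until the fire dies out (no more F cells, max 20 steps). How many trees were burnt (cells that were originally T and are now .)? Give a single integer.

Step 1: +1 fires, +1 burnt (F count now 1)
Step 2: +2 fires, +1 burnt (F count now 2)
Step 3: +3 fires, +2 burnt (F count now 3)
Step 4: +1 fires, +3 burnt (F count now 1)
Step 5: +1 fires, +1 burnt (F count now 1)
Step 6: +1 fires, +1 burnt (F count now 1)
Step 7: +2 fires, +1 burnt (F count now 2)
Step 8: +2 fires, +2 burnt (F count now 2)
Step 9: +2 fires, +2 burnt (F count now 2)
Step 10: +2 fires, +2 burnt (F count now 2)
Step 11: +3 fires, +2 burnt (F count now 3)
Step 12: +0 fires, +3 burnt (F count now 0)
Fire out after step 12
Initially T: 22, now '.': 28
Total burnt (originally-T cells now '.'): 20

Answer: 20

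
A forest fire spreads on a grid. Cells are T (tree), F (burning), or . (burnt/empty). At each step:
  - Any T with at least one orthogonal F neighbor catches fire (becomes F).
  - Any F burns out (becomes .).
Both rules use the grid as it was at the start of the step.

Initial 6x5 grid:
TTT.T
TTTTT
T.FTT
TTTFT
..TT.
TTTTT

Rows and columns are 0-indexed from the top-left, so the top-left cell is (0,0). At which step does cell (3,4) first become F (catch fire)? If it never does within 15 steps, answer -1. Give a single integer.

Step 1: cell (3,4)='F' (+5 fires, +2 burnt)
  -> target ignites at step 1
Step 2: cell (3,4)='.' (+7 fires, +5 burnt)
Step 3: cell (3,4)='.' (+6 fires, +7 burnt)
Step 4: cell (3,4)='.' (+4 fires, +6 burnt)
Step 5: cell (3,4)='.' (+1 fires, +4 burnt)
Step 6: cell (3,4)='.' (+0 fires, +1 burnt)
  fire out at step 6

1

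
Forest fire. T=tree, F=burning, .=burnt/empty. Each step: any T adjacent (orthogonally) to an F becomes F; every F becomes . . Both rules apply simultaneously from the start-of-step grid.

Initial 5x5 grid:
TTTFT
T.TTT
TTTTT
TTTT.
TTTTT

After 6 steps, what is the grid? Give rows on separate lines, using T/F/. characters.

Step 1: 3 trees catch fire, 1 burn out
  TTF.F
  T.TFT
  TTTTT
  TTTT.
  TTTTT
Step 2: 4 trees catch fire, 3 burn out
  TF...
  T.F.F
  TTTFT
  TTTT.
  TTTTT
Step 3: 4 trees catch fire, 4 burn out
  F....
  T....
  TTF.F
  TTTF.
  TTTTT
Step 4: 4 trees catch fire, 4 burn out
  .....
  F....
  TF...
  TTF..
  TTTFT
Step 5: 4 trees catch fire, 4 burn out
  .....
  .....
  F....
  TF...
  TTF.F
Step 6: 2 trees catch fire, 4 burn out
  .....
  .....
  .....
  F....
  TF...

.....
.....
.....
F....
TF...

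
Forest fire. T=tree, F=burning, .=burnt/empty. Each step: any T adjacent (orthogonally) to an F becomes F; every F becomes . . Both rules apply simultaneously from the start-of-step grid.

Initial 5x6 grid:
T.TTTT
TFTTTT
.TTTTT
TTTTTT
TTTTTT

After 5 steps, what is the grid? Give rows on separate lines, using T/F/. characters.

Step 1: 3 trees catch fire, 1 burn out
  T.TTTT
  F.FTTT
  .FTTTT
  TTTTTT
  TTTTTT
Step 2: 5 trees catch fire, 3 burn out
  F.FTTT
  ...FTT
  ..FTTT
  TFTTTT
  TTTTTT
Step 3: 6 trees catch fire, 5 burn out
  ...FTT
  ....FT
  ...FTT
  F.FTTT
  TFTTTT
Step 4: 6 trees catch fire, 6 burn out
  ....FT
  .....F
  ....FT
  ...FTT
  F.FTTT
Step 5: 4 trees catch fire, 6 burn out
  .....F
  ......
  .....F
  ....FT
  ...FTT

.....F
......
.....F
....FT
...FTT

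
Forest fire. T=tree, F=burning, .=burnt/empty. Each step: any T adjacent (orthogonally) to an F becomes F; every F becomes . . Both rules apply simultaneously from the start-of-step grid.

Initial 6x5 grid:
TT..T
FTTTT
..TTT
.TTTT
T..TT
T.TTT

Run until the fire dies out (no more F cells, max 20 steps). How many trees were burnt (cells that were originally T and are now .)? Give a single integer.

Answer: 19

Derivation:
Step 1: +2 fires, +1 burnt (F count now 2)
Step 2: +2 fires, +2 burnt (F count now 2)
Step 3: +2 fires, +2 burnt (F count now 2)
Step 4: +3 fires, +2 burnt (F count now 3)
Step 5: +4 fires, +3 burnt (F count now 4)
Step 6: +2 fires, +4 burnt (F count now 2)
Step 7: +2 fires, +2 burnt (F count now 2)
Step 8: +2 fires, +2 burnt (F count now 2)
Step 9: +0 fires, +2 burnt (F count now 0)
Fire out after step 9
Initially T: 21, now '.': 28
Total burnt (originally-T cells now '.'): 19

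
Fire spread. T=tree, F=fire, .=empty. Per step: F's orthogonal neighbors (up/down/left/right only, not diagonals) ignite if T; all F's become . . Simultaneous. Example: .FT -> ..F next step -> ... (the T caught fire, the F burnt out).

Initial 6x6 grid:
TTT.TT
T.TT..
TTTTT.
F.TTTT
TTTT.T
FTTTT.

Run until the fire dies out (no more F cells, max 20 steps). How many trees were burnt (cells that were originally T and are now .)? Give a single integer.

Step 1: +3 fires, +2 burnt (F count now 3)
Step 2: +4 fires, +3 burnt (F count now 4)
Step 3: +4 fires, +4 burnt (F count now 4)
Step 4: +6 fires, +4 burnt (F count now 6)
Step 5: +4 fires, +6 burnt (F count now 4)
Step 6: +1 fires, +4 burnt (F count now 1)
Step 7: +1 fires, +1 burnt (F count now 1)
Step 8: +1 fires, +1 burnt (F count now 1)
Step 9: +0 fires, +1 burnt (F count now 0)
Fire out after step 9
Initially T: 26, now '.': 34
Total burnt (originally-T cells now '.'): 24

Answer: 24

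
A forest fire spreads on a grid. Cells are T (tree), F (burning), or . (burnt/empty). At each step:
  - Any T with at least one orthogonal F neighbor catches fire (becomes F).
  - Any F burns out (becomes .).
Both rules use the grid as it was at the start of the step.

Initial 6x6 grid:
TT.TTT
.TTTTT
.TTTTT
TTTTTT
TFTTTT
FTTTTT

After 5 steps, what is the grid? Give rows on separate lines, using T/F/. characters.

Step 1: 4 trees catch fire, 2 burn out
  TT.TTT
  .TTTTT
  .TTTTT
  TFTTTT
  F.FTTT
  .FTTTT
Step 2: 5 trees catch fire, 4 burn out
  TT.TTT
  .TTTTT
  .FTTTT
  F.FTTT
  ...FTT
  ..FTTT
Step 3: 5 trees catch fire, 5 burn out
  TT.TTT
  .FTTTT
  ..FTTT
  ...FTT
  ....FT
  ...FTT
Step 4: 6 trees catch fire, 5 burn out
  TF.TTT
  ..FTTT
  ...FTT
  ....FT
  .....F
  ....FT
Step 5: 5 trees catch fire, 6 burn out
  F..TTT
  ...FTT
  ....FT
  .....F
  ......
  .....F

F..TTT
...FTT
....FT
.....F
......
.....F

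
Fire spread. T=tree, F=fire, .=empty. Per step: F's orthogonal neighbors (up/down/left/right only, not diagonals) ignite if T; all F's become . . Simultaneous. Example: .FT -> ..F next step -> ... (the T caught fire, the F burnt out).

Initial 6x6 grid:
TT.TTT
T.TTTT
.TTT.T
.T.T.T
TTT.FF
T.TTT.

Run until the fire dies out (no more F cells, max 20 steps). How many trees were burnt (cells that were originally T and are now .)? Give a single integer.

Step 1: +2 fires, +2 burnt (F count now 2)
Step 2: +2 fires, +2 burnt (F count now 2)
Step 3: +2 fires, +2 burnt (F count now 2)
Step 4: +3 fires, +2 burnt (F count now 3)
Step 5: +3 fires, +3 burnt (F count now 3)
Step 6: +5 fires, +3 burnt (F count now 5)
Step 7: +4 fires, +5 burnt (F count now 4)
Step 8: +0 fires, +4 burnt (F count now 0)
Fire out after step 8
Initially T: 24, now '.': 33
Total burnt (originally-T cells now '.'): 21

Answer: 21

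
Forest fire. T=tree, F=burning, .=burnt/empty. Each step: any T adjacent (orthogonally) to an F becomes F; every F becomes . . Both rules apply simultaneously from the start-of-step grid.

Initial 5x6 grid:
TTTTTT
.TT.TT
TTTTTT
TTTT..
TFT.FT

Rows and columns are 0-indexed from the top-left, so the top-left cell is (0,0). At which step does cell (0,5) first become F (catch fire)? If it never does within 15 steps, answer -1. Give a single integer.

Step 1: cell (0,5)='T' (+4 fires, +2 burnt)
Step 2: cell (0,5)='T' (+3 fires, +4 burnt)
Step 3: cell (0,5)='T' (+4 fires, +3 burnt)
Step 4: cell (0,5)='T' (+3 fires, +4 burnt)
Step 5: cell (0,5)='T' (+3 fires, +3 burnt)
Step 6: cell (0,5)='T' (+3 fires, +3 burnt)
Step 7: cell (0,5)='T' (+2 fires, +3 burnt)
Step 8: cell (0,5)='F' (+1 fires, +2 burnt)
  -> target ignites at step 8
Step 9: cell (0,5)='.' (+0 fires, +1 burnt)
  fire out at step 9

8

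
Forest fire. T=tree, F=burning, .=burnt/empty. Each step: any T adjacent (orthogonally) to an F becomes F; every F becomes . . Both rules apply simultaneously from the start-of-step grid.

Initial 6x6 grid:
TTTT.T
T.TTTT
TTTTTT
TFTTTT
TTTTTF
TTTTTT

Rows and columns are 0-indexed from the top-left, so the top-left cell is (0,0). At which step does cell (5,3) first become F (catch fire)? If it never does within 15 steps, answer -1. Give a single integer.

Step 1: cell (5,3)='T' (+7 fires, +2 burnt)
Step 2: cell (5,3)='T' (+10 fires, +7 burnt)
Step 3: cell (5,3)='F' (+8 fires, +10 burnt)
  -> target ignites at step 3
Step 4: cell (5,3)='.' (+5 fires, +8 burnt)
Step 5: cell (5,3)='.' (+2 fires, +5 burnt)
Step 6: cell (5,3)='.' (+0 fires, +2 burnt)
  fire out at step 6

3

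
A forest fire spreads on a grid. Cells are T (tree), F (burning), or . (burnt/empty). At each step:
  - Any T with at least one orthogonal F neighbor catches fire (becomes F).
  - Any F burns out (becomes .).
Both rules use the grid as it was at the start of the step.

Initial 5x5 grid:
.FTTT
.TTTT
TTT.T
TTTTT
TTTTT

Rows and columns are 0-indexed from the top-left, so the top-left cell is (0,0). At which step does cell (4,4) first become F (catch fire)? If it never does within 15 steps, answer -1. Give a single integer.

Step 1: cell (4,4)='T' (+2 fires, +1 burnt)
Step 2: cell (4,4)='T' (+3 fires, +2 burnt)
Step 3: cell (4,4)='T' (+5 fires, +3 burnt)
Step 4: cell (4,4)='T' (+4 fires, +5 burnt)
Step 5: cell (4,4)='T' (+4 fires, +4 burnt)
Step 6: cell (4,4)='T' (+2 fires, +4 burnt)
Step 7: cell (4,4)='F' (+1 fires, +2 burnt)
  -> target ignites at step 7
Step 8: cell (4,4)='.' (+0 fires, +1 burnt)
  fire out at step 8

7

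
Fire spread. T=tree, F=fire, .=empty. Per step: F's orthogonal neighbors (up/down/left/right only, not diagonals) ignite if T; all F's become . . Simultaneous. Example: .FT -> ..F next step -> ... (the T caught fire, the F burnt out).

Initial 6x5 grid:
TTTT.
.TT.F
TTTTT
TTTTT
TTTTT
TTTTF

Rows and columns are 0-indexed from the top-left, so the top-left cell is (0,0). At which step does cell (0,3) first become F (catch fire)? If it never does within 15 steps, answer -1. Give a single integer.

Step 1: cell (0,3)='T' (+3 fires, +2 burnt)
Step 2: cell (0,3)='T' (+4 fires, +3 burnt)
Step 3: cell (0,3)='T' (+4 fires, +4 burnt)
Step 4: cell (0,3)='T' (+5 fires, +4 burnt)
Step 5: cell (0,3)='T' (+5 fires, +5 burnt)
Step 6: cell (0,3)='F' (+3 fires, +5 burnt)
  -> target ignites at step 6
Step 7: cell (0,3)='.' (+1 fires, +3 burnt)
Step 8: cell (0,3)='.' (+0 fires, +1 burnt)
  fire out at step 8

6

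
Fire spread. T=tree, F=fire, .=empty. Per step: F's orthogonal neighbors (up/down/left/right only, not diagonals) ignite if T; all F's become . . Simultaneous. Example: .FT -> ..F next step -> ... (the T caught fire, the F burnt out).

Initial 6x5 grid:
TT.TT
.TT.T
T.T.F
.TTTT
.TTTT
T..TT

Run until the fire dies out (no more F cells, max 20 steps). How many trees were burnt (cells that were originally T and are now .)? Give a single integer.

Answer: 18

Derivation:
Step 1: +2 fires, +1 burnt (F count now 2)
Step 2: +3 fires, +2 burnt (F count now 3)
Step 3: +4 fires, +3 burnt (F count now 4)
Step 4: +4 fires, +4 burnt (F count now 4)
Step 5: +2 fires, +4 burnt (F count now 2)
Step 6: +1 fires, +2 burnt (F count now 1)
Step 7: +1 fires, +1 burnt (F count now 1)
Step 8: +1 fires, +1 burnt (F count now 1)
Step 9: +0 fires, +1 burnt (F count now 0)
Fire out after step 9
Initially T: 20, now '.': 28
Total burnt (originally-T cells now '.'): 18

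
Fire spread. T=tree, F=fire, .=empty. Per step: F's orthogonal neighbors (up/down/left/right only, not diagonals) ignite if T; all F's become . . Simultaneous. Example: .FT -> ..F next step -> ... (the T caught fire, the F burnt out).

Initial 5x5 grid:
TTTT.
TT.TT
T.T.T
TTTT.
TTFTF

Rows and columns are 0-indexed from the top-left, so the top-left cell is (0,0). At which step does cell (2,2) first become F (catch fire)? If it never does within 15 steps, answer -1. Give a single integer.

Step 1: cell (2,2)='T' (+3 fires, +2 burnt)
Step 2: cell (2,2)='F' (+4 fires, +3 burnt)
  -> target ignites at step 2
Step 3: cell (2,2)='.' (+1 fires, +4 burnt)
Step 4: cell (2,2)='.' (+1 fires, +1 burnt)
Step 5: cell (2,2)='.' (+1 fires, +1 burnt)
Step 6: cell (2,2)='.' (+2 fires, +1 burnt)
Step 7: cell (2,2)='.' (+1 fires, +2 burnt)
Step 8: cell (2,2)='.' (+1 fires, +1 burnt)
Step 9: cell (2,2)='.' (+1 fires, +1 burnt)
Step 10: cell (2,2)='.' (+1 fires, +1 burnt)
Step 11: cell (2,2)='.' (+1 fires, +1 burnt)
Step 12: cell (2,2)='.' (+1 fires, +1 burnt)
Step 13: cell (2,2)='.' (+0 fires, +1 burnt)
  fire out at step 13

2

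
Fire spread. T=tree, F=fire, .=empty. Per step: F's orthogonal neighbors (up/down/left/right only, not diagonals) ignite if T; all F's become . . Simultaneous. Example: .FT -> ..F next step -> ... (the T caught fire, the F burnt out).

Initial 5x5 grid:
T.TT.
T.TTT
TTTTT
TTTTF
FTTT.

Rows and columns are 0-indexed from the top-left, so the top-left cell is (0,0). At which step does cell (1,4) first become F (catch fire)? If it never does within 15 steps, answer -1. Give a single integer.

Step 1: cell (1,4)='T' (+4 fires, +2 burnt)
Step 2: cell (1,4)='F' (+7 fires, +4 burnt)
  -> target ignites at step 2
Step 3: cell (1,4)='.' (+4 fires, +7 burnt)
Step 4: cell (1,4)='.' (+3 fires, +4 burnt)
Step 5: cell (1,4)='.' (+1 fires, +3 burnt)
Step 6: cell (1,4)='.' (+0 fires, +1 burnt)
  fire out at step 6

2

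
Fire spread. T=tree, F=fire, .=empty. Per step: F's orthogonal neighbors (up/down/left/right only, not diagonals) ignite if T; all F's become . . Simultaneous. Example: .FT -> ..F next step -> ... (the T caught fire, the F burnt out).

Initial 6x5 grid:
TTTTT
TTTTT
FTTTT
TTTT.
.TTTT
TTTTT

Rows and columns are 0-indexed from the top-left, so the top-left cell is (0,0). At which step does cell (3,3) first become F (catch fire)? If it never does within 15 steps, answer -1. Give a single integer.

Step 1: cell (3,3)='T' (+3 fires, +1 burnt)
Step 2: cell (3,3)='T' (+4 fires, +3 burnt)
Step 3: cell (3,3)='T' (+5 fires, +4 burnt)
Step 4: cell (3,3)='F' (+6 fires, +5 burnt)
  -> target ignites at step 4
Step 5: cell (3,3)='.' (+5 fires, +6 burnt)
Step 6: cell (3,3)='.' (+3 fires, +5 burnt)
Step 7: cell (3,3)='.' (+1 fires, +3 burnt)
Step 8: cell (3,3)='.' (+0 fires, +1 burnt)
  fire out at step 8

4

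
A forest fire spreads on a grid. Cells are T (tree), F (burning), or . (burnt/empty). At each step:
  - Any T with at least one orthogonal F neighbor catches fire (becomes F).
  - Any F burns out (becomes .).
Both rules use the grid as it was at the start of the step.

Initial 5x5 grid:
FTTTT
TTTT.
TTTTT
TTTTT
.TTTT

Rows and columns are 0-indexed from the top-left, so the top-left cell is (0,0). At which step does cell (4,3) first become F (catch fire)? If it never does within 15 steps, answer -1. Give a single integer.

Step 1: cell (4,3)='T' (+2 fires, +1 burnt)
Step 2: cell (4,3)='T' (+3 fires, +2 burnt)
Step 3: cell (4,3)='T' (+4 fires, +3 burnt)
Step 4: cell (4,3)='T' (+4 fires, +4 burnt)
Step 5: cell (4,3)='T' (+3 fires, +4 burnt)
Step 6: cell (4,3)='T' (+3 fires, +3 burnt)
Step 7: cell (4,3)='F' (+2 fires, +3 burnt)
  -> target ignites at step 7
Step 8: cell (4,3)='.' (+1 fires, +2 burnt)
Step 9: cell (4,3)='.' (+0 fires, +1 burnt)
  fire out at step 9

7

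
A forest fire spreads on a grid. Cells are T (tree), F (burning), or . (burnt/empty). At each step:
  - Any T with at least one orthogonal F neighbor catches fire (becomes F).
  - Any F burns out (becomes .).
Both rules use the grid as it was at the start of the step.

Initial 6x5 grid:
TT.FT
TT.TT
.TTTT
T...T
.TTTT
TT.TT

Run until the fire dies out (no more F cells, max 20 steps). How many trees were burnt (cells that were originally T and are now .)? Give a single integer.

Answer: 20

Derivation:
Step 1: +2 fires, +1 burnt (F count now 2)
Step 2: +2 fires, +2 burnt (F count now 2)
Step 3: +2 fires, +2 burnt (F count now 2)
Step 4: +2 fires, +2 burnt (F count now 2)
Step 5: +2 fires, +2 burnt (F count now 2)
Step 6: +4 fires, +2 burnt (F count now 4)
Step 7: +3 fires, +4 burnt (F count now 3)
Step 8: +1 fires, +3 burnt (F count now 1)
Step 9: +1 fires, +1 burnt (F count now 1)
Step 10: +1 fires, +1 burnt (F count now 1)
Step 11: +0 fires, +1 burnt (F count now 0)
Fire out after step 11
Initially T: 21, now '.': 29
Total burnt (originally-T cells now '.'): 20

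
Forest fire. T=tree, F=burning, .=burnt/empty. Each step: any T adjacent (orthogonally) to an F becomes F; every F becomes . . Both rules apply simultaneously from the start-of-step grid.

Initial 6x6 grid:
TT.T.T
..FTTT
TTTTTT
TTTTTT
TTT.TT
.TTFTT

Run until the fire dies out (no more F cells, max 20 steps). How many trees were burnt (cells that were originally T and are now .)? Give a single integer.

Answer: 26

Derivation:
Step 1: +4 fires, +2 burnt (F count now 4)
Step 2: +9 fires, +4 burnt (F count now 9)
Step 3: +8 fires, +9 burnt (F count now 8)
Step 4: +5 fires, +8 burnt (F count now 5)
Step 5: +0 fires, +5 burnt (F count now 0)
Fire out after step 5
Initially T: 28, now '.': 34
Total burnt (originally-T cells now '.'): 26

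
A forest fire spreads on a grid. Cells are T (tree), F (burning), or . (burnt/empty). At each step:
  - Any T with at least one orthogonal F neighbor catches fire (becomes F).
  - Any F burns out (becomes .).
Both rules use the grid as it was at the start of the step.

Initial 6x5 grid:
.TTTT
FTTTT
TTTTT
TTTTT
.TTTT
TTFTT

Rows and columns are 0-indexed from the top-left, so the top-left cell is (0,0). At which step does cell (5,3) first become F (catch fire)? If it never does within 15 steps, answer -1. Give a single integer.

Step 1: cell (5,3)='F' (+5 fires, +2 burnt)
  -> target ignites at step 1
Step 2: cell (5,3)='.' (+9 fires, +5 burnt)
Step 3: cell (5,3)='.' (+6 fires, +9 burnt)
Step 4: cell (5,3)='.' (+4 fires, +6 burnt)
Step 5: cell (5,3)='.' (+2 fires, +4 burnt)
Step 6: cell (5,3)='.' (+0 fires, +2 burnt)
  fire out at step 6

1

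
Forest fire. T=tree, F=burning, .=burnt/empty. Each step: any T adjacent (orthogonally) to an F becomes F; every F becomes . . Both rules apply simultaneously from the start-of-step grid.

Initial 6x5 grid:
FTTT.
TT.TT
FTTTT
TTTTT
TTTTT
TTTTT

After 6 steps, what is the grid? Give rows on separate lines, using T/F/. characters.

Step 1: 4 trees catch fire, 2 burn out
  .FTT.
  FT.TT
  .FTTT
  FTTTT
  TTTTT
  TTTTT
Step 2: 5 trees catch fire, 4 burn out
  ..FT.
  .F.TT
  ..FTT
  .FTTT
  FTTTT
  TTTTT
Step 3: 5 trees catch fire, 5 burn out
  ...F.
  ...TT
  ...FT
  ..FTT
  .FTTT
  FTTTT
Step 4: 5 trees catch fire, 5 burn out
  .....
  ...FT
  ....F
  ...FT
  ..FTT
  .FTTT
Step 5: 4 trees catch fire, 5 burn out
  .....
  ....F
  .....
  ....F
  ...FT
  ..FTT
Step 6: 2 trees catch fire, 4 burn out
  .....
  .....
  .....
  .....
  ....F
  ...FT

.....
.....
.....
.....
....F
...FT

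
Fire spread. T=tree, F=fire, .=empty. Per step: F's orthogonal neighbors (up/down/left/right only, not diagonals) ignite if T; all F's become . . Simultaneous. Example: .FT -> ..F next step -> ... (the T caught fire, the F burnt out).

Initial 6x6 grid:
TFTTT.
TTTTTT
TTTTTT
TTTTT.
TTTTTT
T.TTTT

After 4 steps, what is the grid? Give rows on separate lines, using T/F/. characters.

Step 1: 3 trees catch fire, 1 burn out
  F.FTT.
  TFTTTT
  TTTTTT
  TTTTT.
  TTTTTT
  T.TTTT
Step 2: 4 trees catch fire, 3 burn out
  ...FT.
  F.FTTT
  TFTTTT
  TTTTT.
  TTTTTT
  T.TTTT
Step 3: 5 trees catch fire, 4 burn out
  ....F.
  ...FTT
  F.FTTT
  TFTTT.
  TTTTTT
  T.TTTT
Step 4: 5 trees catch fire, 5 burn out
  ......
  ....FT
  ...FTT
  F.FTT.
  TFTTTT
  T.TTTT

......
....FT
...FTT
F.FTT.
TFTTTT
T.TTTT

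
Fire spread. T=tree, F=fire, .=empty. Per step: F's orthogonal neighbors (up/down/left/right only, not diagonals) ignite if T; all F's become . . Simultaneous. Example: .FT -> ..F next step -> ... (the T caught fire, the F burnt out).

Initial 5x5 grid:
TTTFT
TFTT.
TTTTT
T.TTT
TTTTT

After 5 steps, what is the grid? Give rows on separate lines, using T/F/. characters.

Step 1: 7 trees catch fire, 2 burn out
  TFF.F
  F.FF.
  TFTTT
  T.TTT
  TTTTT
Step 2: 4 trees catch fire, 7 burn out
  F....
  .....
  F.FFT
  T.TTT
  TTTTT
Step 3: 4 trees catch fire, 4 burn out
  .....
  .....
  ....F
  F.FFT
  TTTTT
Step 4: 4 trees catch fire, 4 burn out
  .....
  .....
  .....
  ....F
  FTFFT
Step 5: 2 trees catch fire, 4 burn out
  .....
  .....
  .....
  .....
  .F..F

.....
.....
.....
.....
.F..F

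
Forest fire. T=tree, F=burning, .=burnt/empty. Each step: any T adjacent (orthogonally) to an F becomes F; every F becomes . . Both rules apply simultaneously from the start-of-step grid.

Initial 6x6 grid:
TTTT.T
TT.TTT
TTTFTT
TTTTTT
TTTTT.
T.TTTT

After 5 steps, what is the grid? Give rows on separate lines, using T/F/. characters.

Step 1: 4 trees catch fire, 1 burn out
  TTTT.T
  TT.FTT
  TTF.FT
  TTTFTT
  TTTTT.
  T.TTTT
Step 2: 7 trees catch fire, 4 burn out
  TTTF.T
  TT..FT
  TF...F
  TTF.FT
  TTTFT.
  T.TTTT
Step 3: 9 trees catch fire, 7 burn out
  TTF..T
  TF...F
  F.....
  TF...F
  TTF.F.
  T.TFTT
Step 4: 7 trees catch fire, 9 burn out
  TF...F
  F.....
  ......
  F.....
  TF....
  T.F.FT
Step 5: 3 trees catch fire, 7 burn out
  F.....
  ......
  ......
  ......
  F.....
  T....F

F.....
......
......
......
F.....
T....F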